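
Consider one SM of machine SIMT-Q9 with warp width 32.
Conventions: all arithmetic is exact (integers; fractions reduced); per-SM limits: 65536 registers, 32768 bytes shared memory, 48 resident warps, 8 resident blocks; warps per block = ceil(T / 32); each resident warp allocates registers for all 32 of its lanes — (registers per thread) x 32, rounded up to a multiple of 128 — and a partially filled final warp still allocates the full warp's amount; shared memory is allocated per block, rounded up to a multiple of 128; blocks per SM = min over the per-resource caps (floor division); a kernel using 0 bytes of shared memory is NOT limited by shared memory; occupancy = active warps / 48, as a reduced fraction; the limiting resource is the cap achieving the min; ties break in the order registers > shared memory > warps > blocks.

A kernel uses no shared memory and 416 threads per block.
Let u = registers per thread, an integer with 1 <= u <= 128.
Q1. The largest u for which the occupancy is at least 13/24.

Answer: u = 76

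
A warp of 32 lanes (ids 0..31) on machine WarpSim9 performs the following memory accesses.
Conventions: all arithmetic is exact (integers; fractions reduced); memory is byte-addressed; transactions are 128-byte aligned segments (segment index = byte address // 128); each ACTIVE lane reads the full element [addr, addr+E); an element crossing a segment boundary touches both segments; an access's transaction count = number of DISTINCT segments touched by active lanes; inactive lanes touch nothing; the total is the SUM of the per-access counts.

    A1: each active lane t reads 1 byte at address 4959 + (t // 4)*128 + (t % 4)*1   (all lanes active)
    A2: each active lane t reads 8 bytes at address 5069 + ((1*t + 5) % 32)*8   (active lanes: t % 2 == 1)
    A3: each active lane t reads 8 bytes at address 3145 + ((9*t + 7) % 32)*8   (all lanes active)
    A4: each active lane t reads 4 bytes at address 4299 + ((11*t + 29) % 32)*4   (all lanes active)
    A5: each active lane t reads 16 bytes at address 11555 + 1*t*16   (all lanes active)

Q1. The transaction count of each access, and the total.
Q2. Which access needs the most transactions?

A1: 8 transactions
A2: 3 transactions
A3: 3 transactions
A4: 2 transactions
A5: 5 transactions

Answer: 8,3,3,2,5; total 21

Answer: A1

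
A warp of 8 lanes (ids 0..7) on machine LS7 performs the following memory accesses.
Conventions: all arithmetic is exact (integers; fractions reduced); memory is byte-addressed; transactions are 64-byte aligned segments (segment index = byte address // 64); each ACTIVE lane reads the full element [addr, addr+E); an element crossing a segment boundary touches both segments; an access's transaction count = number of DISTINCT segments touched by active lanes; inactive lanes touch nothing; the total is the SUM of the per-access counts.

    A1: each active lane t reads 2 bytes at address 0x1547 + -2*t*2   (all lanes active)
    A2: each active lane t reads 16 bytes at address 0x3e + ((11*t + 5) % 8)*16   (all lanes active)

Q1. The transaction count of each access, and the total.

A1: 2 transactions
A2: 3 transactions

Answer: 2,3; total 5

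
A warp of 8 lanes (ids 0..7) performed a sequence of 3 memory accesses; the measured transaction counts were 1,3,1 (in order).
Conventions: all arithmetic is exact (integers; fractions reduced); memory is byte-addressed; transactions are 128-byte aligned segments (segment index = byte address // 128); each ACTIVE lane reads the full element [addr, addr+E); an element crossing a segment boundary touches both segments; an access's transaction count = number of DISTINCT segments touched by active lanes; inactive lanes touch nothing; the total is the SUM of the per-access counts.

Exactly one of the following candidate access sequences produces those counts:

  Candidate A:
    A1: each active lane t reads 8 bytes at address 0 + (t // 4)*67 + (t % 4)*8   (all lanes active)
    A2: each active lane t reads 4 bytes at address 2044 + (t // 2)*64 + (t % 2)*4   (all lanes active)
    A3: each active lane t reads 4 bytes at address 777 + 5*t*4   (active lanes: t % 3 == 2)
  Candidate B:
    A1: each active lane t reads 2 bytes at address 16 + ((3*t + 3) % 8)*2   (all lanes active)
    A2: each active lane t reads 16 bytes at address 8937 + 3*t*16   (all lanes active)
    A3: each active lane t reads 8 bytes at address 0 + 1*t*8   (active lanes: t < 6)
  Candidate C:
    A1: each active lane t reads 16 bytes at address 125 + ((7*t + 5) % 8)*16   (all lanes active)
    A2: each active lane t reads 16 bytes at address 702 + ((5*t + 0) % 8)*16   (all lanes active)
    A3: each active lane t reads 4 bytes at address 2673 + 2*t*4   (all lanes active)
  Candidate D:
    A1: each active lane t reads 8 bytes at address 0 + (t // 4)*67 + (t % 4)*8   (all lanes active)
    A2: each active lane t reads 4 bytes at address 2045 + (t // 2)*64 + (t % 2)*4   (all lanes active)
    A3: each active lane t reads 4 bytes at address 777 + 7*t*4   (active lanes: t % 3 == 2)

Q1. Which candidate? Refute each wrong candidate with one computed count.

B: A2 gives 4 transactions, not 3
C: A1 gives 2 transactions, not 1
D: A3 gives 2 transactions, not 1
A: all counts match (1,3,1)

Answer: A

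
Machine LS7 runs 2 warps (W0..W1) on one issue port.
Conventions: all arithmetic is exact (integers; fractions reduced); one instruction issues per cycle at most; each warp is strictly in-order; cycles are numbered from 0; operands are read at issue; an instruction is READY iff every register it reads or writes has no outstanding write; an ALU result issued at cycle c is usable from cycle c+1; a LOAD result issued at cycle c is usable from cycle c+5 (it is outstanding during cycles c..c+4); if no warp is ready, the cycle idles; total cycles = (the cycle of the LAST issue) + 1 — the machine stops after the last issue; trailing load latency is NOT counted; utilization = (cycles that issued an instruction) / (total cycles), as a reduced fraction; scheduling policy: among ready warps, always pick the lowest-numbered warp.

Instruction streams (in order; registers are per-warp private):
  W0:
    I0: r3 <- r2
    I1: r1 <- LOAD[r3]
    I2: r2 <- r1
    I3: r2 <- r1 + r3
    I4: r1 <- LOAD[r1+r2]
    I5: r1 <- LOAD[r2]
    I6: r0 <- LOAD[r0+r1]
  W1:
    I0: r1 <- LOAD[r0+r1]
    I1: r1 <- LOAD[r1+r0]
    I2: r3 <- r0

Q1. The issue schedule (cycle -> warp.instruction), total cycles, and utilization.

cycle 0: W0.I0
cycle 1: W0.I1
cycle 2: W1.I0
cycle 3: idle
cycle 4: idle
cycle 5: idle
cycle 6: W0.I2
cycle 7: W0.I3
cycle 8: W0.I4
cycle 9: W1.I1
cycle 10: W1.I2
cycle 11: idle
cycle 12: idle
cycle 13: W0.I5
cycle 14: idle
cycle 15: idle
cycle 16: idle
cycle 17: idle
cycle 18: W0.I6

Answer: 19 cycles, utilization 10/19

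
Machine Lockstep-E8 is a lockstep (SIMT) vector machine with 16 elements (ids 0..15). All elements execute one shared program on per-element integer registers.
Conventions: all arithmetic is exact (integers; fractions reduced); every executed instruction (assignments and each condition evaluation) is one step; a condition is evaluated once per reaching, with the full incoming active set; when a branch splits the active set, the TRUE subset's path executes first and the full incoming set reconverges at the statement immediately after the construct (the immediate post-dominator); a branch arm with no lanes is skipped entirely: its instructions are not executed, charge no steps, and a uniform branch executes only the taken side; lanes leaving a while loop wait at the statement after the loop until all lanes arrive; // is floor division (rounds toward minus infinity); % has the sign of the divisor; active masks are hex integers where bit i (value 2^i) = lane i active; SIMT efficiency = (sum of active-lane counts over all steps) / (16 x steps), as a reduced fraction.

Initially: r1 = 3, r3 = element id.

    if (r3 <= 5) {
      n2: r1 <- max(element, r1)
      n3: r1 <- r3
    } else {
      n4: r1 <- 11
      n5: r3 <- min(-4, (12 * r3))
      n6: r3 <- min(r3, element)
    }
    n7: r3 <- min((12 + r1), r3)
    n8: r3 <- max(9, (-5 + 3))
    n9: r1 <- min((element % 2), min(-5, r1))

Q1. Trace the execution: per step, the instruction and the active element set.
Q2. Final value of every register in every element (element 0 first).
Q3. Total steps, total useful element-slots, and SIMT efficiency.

step 0: eval (r3 <= 5)               0xffff
step 1: r1 <- max(element, r1)       0x003f
step 2: r1 <- r3                     0x003f
step 3: r1 <- 11                     0xffc0
step 4: r3 <- min(-4, (12 * r3))     0xffc0
step 5: r3 <- min(r3, element)       0xffc0
step 6: r3 <- min((12 + r1), r3)     0xffff
step 7: r3 <- max(9, (-5 + 3))       0xffff
step 8: r1 <- min((element % 2), min(-5, r1)) 0xffff

Answer: 9 steps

r1: -5,-5,-5,-5,-5,-5,-5,-5,-5,-5,-5,-5,-5,-5,-5,-5
r3: 9,9,9,9,9,9,9,9,9,9,9,9,9,9,9,9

steps = 9; useful = 106; efficiency = 106/144 = 53/72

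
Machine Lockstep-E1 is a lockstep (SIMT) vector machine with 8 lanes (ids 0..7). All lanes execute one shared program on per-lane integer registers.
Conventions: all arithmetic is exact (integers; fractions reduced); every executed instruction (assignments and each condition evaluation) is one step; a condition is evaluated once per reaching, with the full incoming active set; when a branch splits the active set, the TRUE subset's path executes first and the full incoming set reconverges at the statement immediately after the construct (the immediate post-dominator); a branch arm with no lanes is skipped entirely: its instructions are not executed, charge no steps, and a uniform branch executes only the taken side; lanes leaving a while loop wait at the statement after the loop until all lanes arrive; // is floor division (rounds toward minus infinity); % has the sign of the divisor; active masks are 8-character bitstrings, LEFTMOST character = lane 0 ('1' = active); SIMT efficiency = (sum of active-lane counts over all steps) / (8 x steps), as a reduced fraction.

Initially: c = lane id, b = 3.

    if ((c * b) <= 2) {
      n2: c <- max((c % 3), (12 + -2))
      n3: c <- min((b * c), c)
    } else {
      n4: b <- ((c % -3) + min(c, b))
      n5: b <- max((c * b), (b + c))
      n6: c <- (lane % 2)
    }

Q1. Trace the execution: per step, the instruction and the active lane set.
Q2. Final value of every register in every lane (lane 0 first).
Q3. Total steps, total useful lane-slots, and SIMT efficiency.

step 0: eval ((c * b) <= 2)          11111111
step 1: c <- max((c % 3), (12 + -2)) 10000000
step 2: c <- min((b * c), c)         10000000
step 3: b <- ((c % -3) + min(c, b))  01111111
step 4: b <- max((c * b), (b + c))   01111111
step 5: c <- (lane % 2)              01111111

Answer: 6 steps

c: 10,1,0,1,0,1,0,1
b: 3,0,3,9,5,10,18,8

steps = 6; useful = 31; efficiency = 31/48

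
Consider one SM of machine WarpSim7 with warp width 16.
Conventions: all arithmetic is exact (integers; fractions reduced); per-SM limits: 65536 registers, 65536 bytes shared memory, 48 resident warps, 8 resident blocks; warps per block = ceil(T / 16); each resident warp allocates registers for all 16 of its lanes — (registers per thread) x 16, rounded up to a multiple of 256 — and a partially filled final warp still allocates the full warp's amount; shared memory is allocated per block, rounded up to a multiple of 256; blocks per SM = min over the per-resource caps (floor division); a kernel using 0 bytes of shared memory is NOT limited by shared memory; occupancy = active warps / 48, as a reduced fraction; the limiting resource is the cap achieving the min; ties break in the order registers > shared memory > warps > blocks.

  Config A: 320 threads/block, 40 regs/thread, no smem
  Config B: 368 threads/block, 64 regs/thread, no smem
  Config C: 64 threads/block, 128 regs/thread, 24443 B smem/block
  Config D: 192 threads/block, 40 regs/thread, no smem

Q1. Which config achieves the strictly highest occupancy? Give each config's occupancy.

occupancies: A 5/6, B 23/24, C 1/6, D 1

Answer: D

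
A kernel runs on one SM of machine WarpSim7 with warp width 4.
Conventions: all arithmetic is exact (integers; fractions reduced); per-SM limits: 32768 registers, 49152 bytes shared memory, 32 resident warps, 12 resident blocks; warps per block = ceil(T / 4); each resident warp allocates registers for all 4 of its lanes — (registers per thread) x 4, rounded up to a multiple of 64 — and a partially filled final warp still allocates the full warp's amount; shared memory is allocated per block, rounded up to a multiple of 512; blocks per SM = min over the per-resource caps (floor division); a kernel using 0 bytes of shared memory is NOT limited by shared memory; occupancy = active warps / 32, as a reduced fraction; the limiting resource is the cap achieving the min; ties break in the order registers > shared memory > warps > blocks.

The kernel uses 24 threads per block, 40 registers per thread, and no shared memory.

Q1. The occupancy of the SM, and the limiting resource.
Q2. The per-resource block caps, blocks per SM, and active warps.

Answer: occupancy 15/16, limited by warps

registers: 28 blocks
shared memory: no limit (kernel uses none)
warps: 5 blocks
blocks: 12 blocks

Answer: 5 blocks, 30 active warps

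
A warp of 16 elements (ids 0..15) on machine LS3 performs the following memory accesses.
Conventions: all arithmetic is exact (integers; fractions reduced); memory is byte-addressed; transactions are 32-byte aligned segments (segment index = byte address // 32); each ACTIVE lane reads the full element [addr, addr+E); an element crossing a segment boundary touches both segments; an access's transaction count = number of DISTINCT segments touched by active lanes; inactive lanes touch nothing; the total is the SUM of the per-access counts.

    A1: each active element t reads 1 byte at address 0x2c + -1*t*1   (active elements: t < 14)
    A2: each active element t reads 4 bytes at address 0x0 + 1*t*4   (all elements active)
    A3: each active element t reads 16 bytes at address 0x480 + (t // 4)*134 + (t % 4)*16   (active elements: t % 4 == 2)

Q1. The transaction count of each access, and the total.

A1: 2 transactions
A2: 2 transactions
A3: 5 transactions

Answer: 2,2,5; total 9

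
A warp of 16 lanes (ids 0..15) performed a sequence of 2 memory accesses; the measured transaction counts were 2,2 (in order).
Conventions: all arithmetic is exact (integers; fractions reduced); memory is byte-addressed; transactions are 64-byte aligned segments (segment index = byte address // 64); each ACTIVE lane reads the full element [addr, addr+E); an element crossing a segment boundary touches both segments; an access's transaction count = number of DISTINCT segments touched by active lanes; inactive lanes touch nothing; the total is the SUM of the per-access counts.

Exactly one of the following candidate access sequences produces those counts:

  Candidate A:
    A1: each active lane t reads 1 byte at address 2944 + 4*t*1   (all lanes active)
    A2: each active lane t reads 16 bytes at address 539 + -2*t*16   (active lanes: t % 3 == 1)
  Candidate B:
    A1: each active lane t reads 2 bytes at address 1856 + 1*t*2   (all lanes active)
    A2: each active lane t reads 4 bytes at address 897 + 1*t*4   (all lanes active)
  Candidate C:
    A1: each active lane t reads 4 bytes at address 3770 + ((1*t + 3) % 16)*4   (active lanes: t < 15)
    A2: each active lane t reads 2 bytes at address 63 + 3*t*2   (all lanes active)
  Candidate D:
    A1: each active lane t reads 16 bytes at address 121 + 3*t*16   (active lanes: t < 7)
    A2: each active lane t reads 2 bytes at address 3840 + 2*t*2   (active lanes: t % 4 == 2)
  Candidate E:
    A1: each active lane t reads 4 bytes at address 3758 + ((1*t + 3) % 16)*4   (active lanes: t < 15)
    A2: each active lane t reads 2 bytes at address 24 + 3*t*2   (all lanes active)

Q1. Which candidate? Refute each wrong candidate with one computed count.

A: A1 gives 1 transaction, not 2
B: A1 gives 1 transaction, not 2
C: A2 gives 3 transactions, not 2
D: A1 gives 6 transactions, not 2
E: all counts match (2,2)

Answer: E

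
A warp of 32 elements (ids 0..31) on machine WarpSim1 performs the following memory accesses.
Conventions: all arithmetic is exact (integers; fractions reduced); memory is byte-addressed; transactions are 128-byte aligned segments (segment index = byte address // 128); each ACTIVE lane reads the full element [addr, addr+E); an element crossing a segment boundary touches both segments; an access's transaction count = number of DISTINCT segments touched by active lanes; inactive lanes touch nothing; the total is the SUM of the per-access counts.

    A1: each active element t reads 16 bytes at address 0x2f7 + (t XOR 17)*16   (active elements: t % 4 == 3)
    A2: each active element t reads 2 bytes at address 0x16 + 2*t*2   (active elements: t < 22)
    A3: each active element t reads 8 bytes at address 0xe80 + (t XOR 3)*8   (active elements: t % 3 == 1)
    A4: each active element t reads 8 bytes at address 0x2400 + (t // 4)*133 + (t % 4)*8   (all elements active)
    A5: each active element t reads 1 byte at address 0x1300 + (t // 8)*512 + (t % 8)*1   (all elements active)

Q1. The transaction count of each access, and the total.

A1: 4 transactions
A2: 1 transaction
A3: 2 transactions
A4: 8 transactions
A5: 4 transactions

Answer: 4,1,2,8,4; total 19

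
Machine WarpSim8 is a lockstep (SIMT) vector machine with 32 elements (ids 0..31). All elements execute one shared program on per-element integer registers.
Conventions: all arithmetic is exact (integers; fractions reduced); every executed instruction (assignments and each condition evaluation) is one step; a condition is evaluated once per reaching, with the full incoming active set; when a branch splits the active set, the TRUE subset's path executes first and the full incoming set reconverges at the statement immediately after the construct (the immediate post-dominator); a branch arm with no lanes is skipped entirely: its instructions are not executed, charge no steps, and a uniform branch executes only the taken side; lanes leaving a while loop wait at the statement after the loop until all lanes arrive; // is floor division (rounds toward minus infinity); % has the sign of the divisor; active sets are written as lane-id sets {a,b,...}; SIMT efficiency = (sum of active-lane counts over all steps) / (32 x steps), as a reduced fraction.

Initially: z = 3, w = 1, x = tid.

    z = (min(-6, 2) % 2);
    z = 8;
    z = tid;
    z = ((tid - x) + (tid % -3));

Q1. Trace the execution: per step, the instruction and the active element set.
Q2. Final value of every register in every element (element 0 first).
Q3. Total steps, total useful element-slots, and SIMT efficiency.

step 0: z <- (min(-6, 2) % 2)        {0,1,2,3,4,5,6,7,8,9,10,11,12,13,14,15,16,17,18,19,20,21,22,23,24,25,26,27,28,29,30,31}
step 1: z <- 8                       {0,1,2,3,4,5,6,7,8,9,10,11,12,13,14,15,16,17,18,19,20,21,22,23,24,25,26,27,28,29,30,31}
step 2: z <- tid                     {0,1,2,3,4,5,6,7,8,9,10,11,12,13,14,15,16,17,18,19,20,21,22,23,24,25,26,27,28,29,30,31}
step 3: z <- ((tid - x) + (tid % -3)) {0,1,2,3,4,5,6,7,8,9,10,11,12,13,14,15,16,17,18,19,20,21,22,23,24,25,26,27,28,29,30,31}

Answer: 4 steps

z: 0,-2,-1,0,-2,-1,0,-2,-1,0,-2,-1,0,-2,-1,0,-2,-1,0,-2,-1,0,-2,-1,0,-2,-1,0,-2,-1,0,-2
w: 1,1,1,1,1,1,1,1,1,1,1,1,1,1,1,1,1,1,1,1,1,1,1,1,1,1,1,1,1,1,1,1
x: 0,1,2,3,4,5,6,7,8,9,10,11,12,13,14,15,16,17,18,19,20,21,22,23,24,25,26,27,28,29,30,31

steps = 4; useful = 128; efficiency = 128/128 = 1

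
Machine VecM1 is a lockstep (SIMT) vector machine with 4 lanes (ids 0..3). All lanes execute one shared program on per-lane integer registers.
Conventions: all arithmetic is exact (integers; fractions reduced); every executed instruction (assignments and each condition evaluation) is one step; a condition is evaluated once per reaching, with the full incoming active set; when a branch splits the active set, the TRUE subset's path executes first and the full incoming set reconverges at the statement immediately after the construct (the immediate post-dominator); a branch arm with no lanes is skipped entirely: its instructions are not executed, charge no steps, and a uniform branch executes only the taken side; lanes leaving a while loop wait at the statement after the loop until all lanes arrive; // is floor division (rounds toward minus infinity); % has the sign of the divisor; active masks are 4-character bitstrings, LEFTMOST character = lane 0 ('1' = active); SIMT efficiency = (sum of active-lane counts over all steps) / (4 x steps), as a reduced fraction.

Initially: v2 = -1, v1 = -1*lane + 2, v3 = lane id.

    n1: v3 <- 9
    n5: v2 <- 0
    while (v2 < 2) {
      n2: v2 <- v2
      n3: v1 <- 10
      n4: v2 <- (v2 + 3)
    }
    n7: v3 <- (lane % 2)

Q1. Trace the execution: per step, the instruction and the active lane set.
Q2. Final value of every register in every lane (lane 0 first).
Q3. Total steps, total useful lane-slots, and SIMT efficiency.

step 0: v3 <- 9                      1111
step 1: v2 <- 0                      1111
step 2: eval (v2 < 2)                1111
step 3: v2 <- v2                     1111
step 4: v1 <- 10                     1111
step 5: v2 <- (v2 + 3)               1111
step 6: eval (v2 < 2)                1111
step 7: v3 <- (lane % 2)             1111

Answer: 8 steps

v2: 3,3,3,3
v1: 10,10,10,10
v3: 0,1,0,1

steps = 8; useful = 32; efficiency = 32/32 = 1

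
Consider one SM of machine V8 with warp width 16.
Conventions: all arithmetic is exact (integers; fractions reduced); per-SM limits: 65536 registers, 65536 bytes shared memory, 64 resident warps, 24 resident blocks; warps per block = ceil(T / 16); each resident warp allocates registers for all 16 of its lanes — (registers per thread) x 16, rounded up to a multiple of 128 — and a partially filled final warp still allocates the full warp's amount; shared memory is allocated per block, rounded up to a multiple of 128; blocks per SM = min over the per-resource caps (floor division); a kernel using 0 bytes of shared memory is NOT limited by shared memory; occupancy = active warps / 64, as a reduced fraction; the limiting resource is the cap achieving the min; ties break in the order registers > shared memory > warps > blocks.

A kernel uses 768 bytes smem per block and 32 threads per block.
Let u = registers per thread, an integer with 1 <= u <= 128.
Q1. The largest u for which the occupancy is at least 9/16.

Answer: u = 112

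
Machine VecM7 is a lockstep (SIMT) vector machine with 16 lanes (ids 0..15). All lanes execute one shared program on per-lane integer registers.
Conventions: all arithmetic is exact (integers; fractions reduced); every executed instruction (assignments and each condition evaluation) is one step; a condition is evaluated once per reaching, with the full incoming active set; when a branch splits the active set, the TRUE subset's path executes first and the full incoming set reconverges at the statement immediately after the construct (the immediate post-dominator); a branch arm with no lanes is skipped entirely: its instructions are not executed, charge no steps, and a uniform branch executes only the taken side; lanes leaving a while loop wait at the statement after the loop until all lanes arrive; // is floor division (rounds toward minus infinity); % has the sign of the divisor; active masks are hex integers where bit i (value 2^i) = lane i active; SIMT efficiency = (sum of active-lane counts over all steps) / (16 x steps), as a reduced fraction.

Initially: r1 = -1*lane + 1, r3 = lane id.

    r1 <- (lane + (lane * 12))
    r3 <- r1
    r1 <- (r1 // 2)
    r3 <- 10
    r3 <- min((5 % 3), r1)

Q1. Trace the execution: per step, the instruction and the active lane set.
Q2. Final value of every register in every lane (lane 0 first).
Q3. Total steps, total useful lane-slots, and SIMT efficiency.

step 0: r1 <- (lane + (lane * 12))   0xffff
step 1: r3 <- r1                     0xffff
step 2: r1 <- (r1 // 2)              0xffff
step 3: r3 <- 10                     0xffff
step 4: r3 <- min((5 % 3), r1)       0xffff

Answer: 5 steps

r1: 0,6,13,19,26,32,39,45,52,58,65,71,78,84,91,97
r3: 0,2,2,2,2,2,2,2,2,2,2,2,2,2,2,2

steps = 5; useful = 80; efficiency = 80/80 = 1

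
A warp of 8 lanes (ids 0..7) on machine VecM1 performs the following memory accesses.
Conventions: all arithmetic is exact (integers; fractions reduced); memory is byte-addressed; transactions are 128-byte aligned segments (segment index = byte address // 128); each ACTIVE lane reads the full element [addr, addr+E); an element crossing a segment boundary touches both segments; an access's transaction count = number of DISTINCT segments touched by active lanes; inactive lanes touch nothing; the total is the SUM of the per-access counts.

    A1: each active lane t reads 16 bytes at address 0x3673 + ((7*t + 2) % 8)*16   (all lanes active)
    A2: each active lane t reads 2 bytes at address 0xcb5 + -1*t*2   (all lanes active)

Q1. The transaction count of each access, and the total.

A1: 2 transactions
A2: 1 transaction

Answer: 2,1; total 3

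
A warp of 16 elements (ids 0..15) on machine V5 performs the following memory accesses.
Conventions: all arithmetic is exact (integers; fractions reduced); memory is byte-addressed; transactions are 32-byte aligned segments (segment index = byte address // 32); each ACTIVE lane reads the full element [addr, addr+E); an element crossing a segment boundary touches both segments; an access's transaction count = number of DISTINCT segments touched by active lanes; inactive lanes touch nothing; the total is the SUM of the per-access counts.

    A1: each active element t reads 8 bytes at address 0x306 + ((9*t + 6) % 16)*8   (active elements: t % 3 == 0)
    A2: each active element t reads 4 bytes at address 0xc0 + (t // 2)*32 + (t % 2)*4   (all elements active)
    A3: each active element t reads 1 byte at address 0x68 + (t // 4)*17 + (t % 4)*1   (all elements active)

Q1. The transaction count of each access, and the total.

A1: 4 transactions
A2: 8 transactions
A3: 2 transactions

Answer: 4,8,2; total 14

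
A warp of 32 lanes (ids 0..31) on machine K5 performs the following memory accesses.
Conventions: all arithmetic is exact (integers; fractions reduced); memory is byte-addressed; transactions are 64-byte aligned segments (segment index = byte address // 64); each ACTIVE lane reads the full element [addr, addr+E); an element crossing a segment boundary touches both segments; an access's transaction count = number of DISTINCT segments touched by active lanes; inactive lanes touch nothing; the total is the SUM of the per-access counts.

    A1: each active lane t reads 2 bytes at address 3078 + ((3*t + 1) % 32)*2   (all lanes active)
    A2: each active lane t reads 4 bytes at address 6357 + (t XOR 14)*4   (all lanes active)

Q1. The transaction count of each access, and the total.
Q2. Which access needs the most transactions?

A1: 2 transactions
A2: 3 transactions

Answer: 2,3; total 5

Answer: A2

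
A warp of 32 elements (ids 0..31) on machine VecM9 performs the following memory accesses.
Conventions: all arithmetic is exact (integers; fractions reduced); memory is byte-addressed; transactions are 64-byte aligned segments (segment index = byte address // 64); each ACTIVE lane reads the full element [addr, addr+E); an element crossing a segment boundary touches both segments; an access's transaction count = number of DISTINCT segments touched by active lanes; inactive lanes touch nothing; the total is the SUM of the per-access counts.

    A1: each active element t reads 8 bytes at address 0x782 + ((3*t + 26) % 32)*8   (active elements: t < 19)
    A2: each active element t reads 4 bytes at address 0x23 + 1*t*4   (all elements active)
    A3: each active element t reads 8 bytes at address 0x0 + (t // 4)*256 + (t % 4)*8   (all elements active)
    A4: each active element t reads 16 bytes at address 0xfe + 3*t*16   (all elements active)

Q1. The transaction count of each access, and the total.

A1: 4 transactions
A2: 3 transactions
A3: 8 transactions
A4: 25 transactions

Answer: 4,3,8,25; total 40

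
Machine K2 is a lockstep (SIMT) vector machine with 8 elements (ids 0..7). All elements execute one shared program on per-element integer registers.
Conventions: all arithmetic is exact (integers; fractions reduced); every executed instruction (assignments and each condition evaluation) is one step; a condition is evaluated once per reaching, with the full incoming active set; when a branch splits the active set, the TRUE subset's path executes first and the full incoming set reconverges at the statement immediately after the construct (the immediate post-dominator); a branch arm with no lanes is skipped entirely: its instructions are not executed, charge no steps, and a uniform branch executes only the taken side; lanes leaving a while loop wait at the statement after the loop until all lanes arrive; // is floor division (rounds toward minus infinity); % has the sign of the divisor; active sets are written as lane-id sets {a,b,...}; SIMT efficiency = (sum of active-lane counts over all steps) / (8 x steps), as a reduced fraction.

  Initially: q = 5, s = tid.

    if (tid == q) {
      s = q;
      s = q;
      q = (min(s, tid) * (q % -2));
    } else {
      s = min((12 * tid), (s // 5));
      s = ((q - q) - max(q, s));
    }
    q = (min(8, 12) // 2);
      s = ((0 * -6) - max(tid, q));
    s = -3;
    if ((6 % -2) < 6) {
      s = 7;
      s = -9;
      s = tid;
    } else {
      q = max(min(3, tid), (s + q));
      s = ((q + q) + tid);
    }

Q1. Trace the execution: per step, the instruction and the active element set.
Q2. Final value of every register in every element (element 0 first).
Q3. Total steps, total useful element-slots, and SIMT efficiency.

step 0: eval (tid == q)              {0,1,2,3,4,5,6,7}
step 1: s <- q                       {5}
step 2: s <- q                       {5}
step 3: q <- (min(s, tid) * (q % -2)) {5}
step 4: s <- min((12 * tid), (s // 5)) {0,1,2,3,4,6,7}
step 5: s <- ((q - q) - max(q, s))   {0,1,2,3,4,6,7}
step 6: q <- (min(8, 12) // 2)       {0,1,2,3,4,5,6,7}
step 7: s <- ((0 * -6) - max(tid, q)) {0,1,2,3,4,5,6,7}
step 8: s <- -3                      {0,1,2,3,4,5,6,7}
step 9: eval ((6 % -2) < 6)          {0,1,2,3,4,5,6,7}
step 10: s <- 7                       {0,1,2,3,4,5,6,7}
step 11: s <- -9                      {0,1,2,3,4,5,6,7}
step 12: s <- tid                     {0,1,2,3,4,5,6,7}

Answer: 13 steps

q: 4,4,4,4,4,4,4,4
s: 0,1,2,3,4,5,6,7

steps = 13; useful = 81; efficiency = 81/104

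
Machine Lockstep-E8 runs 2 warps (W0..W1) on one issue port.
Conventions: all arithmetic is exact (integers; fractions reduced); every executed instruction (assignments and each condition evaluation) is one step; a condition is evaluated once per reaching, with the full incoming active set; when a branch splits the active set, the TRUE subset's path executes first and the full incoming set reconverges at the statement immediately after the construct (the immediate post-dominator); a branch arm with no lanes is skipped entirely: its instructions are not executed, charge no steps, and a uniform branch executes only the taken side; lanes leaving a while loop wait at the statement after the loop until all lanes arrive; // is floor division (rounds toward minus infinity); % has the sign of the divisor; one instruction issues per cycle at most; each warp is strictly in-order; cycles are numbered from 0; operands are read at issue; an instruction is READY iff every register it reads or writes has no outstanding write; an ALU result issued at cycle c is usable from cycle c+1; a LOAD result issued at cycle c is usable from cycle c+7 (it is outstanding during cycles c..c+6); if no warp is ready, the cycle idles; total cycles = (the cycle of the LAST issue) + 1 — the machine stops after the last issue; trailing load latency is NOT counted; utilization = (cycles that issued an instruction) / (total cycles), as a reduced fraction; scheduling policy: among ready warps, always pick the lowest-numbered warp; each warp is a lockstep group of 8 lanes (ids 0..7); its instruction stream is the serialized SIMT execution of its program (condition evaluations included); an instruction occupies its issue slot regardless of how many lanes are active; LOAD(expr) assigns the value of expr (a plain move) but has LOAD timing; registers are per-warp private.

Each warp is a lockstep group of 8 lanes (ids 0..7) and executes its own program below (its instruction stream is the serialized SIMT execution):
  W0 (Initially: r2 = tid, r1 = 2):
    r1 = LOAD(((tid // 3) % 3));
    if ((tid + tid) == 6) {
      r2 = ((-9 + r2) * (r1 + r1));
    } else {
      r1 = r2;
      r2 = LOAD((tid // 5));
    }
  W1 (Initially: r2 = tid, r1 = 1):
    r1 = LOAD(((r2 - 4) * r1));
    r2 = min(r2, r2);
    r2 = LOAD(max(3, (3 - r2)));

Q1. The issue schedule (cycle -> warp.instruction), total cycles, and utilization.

cycle 0: W0.I0
cycle 1: W0.I1
cycle 2: W1.I0
cycle 3: W1.I1
cycle 4: W1.I2
cycle 5: idle
cycle 6: idle
cycle 7: W0.I2
cycle 8: W0.I3
cycle 9: W0.I4

Answer: 10 cycles, utilization 4/5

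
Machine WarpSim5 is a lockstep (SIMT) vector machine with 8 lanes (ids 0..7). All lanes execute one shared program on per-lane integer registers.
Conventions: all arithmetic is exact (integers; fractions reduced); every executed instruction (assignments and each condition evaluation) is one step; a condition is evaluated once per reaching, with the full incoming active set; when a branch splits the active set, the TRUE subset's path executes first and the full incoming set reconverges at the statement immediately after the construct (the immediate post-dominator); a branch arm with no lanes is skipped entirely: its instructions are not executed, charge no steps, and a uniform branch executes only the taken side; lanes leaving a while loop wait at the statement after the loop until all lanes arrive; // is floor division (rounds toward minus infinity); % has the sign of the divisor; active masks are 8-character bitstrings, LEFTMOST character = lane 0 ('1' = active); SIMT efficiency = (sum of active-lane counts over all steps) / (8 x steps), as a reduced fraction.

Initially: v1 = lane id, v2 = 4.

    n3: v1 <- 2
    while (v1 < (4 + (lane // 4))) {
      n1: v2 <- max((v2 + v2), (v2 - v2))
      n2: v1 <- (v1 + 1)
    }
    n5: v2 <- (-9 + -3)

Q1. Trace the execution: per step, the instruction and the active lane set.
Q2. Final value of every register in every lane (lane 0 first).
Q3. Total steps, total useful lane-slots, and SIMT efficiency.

step 0: v1 <- 2                      11111111
step 1: eval (v1 < (4 + (lane // 4))) 11111111
step 2: v2 <- max((v2 + v2), (v2 - v2)) 11111111
step 3: v1 <- (v1 + 1)               11111111
step 4: eval (v1 < (4 + (lane // 4))) 11111111
step 5: v2 <- max((v2 + v2), (v2 - v2)) 11111111
step 6: v1 <- (v1 + 1)               11111111
step 7: eval (v1 < (4 + (lane // 4))) 11111111
step 8: v2 <- max((v2 + v2), (v2 - v2)) 00001111
step 9: v1 <- (v1 + 1)               00001111
step 10: eval (v1 < (4 + (lane // 4))) 00001111
step 11: v2 <- (-9 + -3)              11111111

Answer: 12 steps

v1: 4,4,4,4,5,5,5,5
v2: -12,-12,-12,-12,-12,-12,-12,-12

steps = 12; useful = 84; efficiency = 84/96 = 7/8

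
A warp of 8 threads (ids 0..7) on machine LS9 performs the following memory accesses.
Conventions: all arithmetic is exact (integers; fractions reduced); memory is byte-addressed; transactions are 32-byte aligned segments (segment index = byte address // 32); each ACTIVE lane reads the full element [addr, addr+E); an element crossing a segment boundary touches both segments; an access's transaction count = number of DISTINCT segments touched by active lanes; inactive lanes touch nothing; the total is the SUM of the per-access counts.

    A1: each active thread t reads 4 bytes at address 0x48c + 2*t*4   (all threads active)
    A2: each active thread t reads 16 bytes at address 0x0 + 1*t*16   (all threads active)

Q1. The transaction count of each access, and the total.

A1: 3 transactions
A2: 4 transactions

Answer: 3,4; total 7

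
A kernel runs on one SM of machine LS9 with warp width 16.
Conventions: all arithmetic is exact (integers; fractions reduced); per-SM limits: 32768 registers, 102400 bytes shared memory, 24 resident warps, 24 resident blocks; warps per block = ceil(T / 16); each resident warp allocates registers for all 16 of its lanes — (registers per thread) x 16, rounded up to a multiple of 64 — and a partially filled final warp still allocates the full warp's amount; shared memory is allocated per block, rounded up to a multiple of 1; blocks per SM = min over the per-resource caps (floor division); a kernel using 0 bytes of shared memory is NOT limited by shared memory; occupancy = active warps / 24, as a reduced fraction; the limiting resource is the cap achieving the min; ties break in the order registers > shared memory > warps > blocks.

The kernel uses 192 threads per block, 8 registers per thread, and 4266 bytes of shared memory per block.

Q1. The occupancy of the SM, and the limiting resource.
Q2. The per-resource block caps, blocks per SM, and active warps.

Answer: occupancy 1, limited by warps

registers: 21 blocks
shared memory: 24 blocks
warps: 2 blocks
blocks: 24 blocks

Answer: 2 blocks, 24 active warps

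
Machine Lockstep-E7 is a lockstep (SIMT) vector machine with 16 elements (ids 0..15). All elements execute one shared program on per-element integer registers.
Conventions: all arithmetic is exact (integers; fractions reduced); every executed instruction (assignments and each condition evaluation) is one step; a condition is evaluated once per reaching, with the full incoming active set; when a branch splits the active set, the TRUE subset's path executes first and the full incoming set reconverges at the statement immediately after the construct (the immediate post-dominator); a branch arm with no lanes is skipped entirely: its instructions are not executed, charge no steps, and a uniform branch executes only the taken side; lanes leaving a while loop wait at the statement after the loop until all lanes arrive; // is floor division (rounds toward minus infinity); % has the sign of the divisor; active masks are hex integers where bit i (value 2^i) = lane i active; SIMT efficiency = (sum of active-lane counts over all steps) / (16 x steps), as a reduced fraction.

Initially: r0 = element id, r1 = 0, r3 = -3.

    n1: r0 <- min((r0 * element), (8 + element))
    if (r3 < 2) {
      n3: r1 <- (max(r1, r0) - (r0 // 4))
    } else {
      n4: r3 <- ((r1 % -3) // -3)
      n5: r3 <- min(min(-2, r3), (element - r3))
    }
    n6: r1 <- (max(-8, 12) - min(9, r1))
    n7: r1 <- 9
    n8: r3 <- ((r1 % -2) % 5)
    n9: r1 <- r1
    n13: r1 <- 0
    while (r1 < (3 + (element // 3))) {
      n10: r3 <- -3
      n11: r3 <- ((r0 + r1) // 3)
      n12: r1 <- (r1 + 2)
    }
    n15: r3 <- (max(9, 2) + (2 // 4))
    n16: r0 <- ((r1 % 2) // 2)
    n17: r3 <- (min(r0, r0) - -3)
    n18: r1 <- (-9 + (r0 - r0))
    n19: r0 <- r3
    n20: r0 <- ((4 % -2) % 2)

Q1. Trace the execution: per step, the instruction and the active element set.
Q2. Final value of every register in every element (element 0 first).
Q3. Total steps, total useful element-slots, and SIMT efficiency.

step 0: r0 <- min((r0 * element), (8 + element)) 0xffff
step 1: eval (r3 < 2)                0xffff
step 2: r1 <- (max(r1, r0) - (r0 // 4)) 0xffff
step 3: r1 <- (max(-8, 12) - min(9, r1)) 0xffff
step 4: r1 <- 9                      0xffff
step 5: r3 <- ((r1 % -2) % 5)        0xffff
step 6: r1 <- r1                     0xffff
step 7: r1 <- 0                      0xffff
step 8: eval (r1 < (3 + (element // 3))) 0xffff
step 9: r3 <- -3                     0xffff
step 10: r3 <- ((r0 + r1) // 3)       0xffff
step 11: r1 <- (r1 + 2)               0xffff
step 12: eval (r1 < (3 + (element // 3))) 0xffff
step 13: r3 <- -3                     0xffff
step 14: r3 <- ((r0 + r1) // 3)       0xffff
step 15: r1 <- (r1 + 2)               0xffff
step 16: eval (r1 < (3 + (element // 3))) 0xffff
step 17: r3 <- -3                     0xffc0
step 18: r3 <- ((r0 + r1) // 3)       0xffc0
step 19: r1 <- (r1 + 2)               0xffc0
step 20: eval (r1 < (3 + (element // 3))) 0xffc0
step 21: r3 <- -3                     0xf000
step 22: r3 <- ((r0 + r1) // 3)       0xf000
step 23: r1 <- (r1 + 2)               0xf000
step 24: eval (r1 < (3 + (element // 3))) 0xf000
step 25: r3 <- (max(9, 2) + (2 // 4)) 0xffff
step 26: r0 <- ((r1 % 2) // 2)        0xffff
step 27: r3 <- (min(r0, r0) - -3)     0xffff
step 28: r1 <- (-9 + (r0 - r0))       0xffff
step 29: r0 <- r3                     0xffff
step 30: r0 <- ((4 % -2) % 2)         0xffff

Answer: 31 steps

r0: 0,0,0,0,0,0,0,0,0,0,0,0,0,0,0,0
r1: -9,-9,-9,-9,-9,-9,-9,-9,-9,-9,-9,-9,-9,-9,-9,-9
r3: 3,3,3,3,3,3,3,3,3,3,3,3,3,3,3,3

steps = 31; useful = 424; efficiency = 424/496 = 53/62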